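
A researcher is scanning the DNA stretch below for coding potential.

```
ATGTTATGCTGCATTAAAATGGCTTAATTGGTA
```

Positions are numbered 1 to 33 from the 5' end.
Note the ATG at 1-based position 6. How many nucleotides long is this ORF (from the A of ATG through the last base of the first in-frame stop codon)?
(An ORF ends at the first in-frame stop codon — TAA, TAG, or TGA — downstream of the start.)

12

Codons from position 6: ATG (6–8), CTG (9–11), CAT (12–14), TAA (15–17).
TAA is the first in-frame stop; ORF spans 6–17, 12 nucleotides.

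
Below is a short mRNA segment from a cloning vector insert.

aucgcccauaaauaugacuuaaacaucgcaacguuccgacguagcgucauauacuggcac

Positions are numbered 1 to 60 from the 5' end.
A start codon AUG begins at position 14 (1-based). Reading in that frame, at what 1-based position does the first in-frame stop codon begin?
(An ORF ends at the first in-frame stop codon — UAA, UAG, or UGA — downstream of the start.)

Codons from position 14: AUG (14–16), ACU (17–19), UAA (20–22).
UAA is a stop codon; it begins at position 20.

20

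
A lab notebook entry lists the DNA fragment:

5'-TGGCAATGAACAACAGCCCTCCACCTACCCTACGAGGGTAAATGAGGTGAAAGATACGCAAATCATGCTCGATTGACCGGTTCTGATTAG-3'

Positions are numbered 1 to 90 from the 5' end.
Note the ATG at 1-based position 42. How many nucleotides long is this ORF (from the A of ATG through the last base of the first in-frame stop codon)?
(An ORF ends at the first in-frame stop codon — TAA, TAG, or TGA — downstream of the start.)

Codons from position 42: ATG (42–44), AGG (45–47), TGA (48–50).
TGA is the first in-frame stop; ORF spans 42–50, 9 nucleotides.

9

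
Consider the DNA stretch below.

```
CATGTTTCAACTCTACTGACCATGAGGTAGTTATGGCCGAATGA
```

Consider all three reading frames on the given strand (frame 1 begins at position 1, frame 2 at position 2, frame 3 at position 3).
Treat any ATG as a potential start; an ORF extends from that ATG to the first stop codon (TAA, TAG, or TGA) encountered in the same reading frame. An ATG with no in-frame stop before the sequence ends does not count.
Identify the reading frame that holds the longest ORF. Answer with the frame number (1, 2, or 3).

2

Frame 1: CAT GTT TCA ACT CTA CTG ACC ATG AGG TAG TTA TGG CCG AAT — ATG at 22, stop TAG at 28 → 9 nt.
Frame 2: ATG TTT CAA CTC TAC TGA CCA TGA GGT AGT TAT GGC CGA ATG — ATG at 2, stop TGA at 17 → 18 nt.
Frame 3: TGT TTC AAC TCT ACT GAC CAT GAG GTA GTT ATG GCC GAA TGA — ATG at 33, stop TGA at 42 → 12 nt.
Longest ORF is 18 nt in frame 2 (positions 2–19).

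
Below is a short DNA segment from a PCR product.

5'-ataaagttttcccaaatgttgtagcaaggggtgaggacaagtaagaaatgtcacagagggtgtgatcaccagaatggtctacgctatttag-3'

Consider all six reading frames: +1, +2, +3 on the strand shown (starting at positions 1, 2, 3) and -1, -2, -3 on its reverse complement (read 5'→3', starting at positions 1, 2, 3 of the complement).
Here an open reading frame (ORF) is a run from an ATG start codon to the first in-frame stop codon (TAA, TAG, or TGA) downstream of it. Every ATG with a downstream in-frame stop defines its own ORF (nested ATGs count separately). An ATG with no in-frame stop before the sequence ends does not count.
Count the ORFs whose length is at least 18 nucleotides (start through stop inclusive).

2

Reverse complement (5'→3'): CTAAATAGCGTAGACCATTCTGGTGATCACACCCTCTGTGACATTTCTTACTTGTCCTCACCCCTTGCTACAACATTTGGGAAAACTTTAT
Frame +1: ATA AAG TTT TCC CAA ATG TTG TAG CAA GGG GTG AGG ACA AGT AAG AAA TGT CAC AGA GGG TGT GAT CAC CAG AAT GGT CTA CGC TAT TTA — ATG at 16, stop TAG at 22 → 9 nt.
Frame +2: TAA AGT TTT CCC AAA TGT TGT AGC AAG GGG TGA GGA CAA GTA AGA AAT GTC ACA GAG GGT GTG ATC ACC AGA ATG GTC TAC GCT ATT TAG — ATG at 74, stop TAG at 89 → 18 nt.
Frame +3: AAA GTT TTC CCA AAT GTT GTA GCA AGG GGT GAG GAC AAG TAA GAA ATG TCA CAG AGG GTG TGA TCA CCA GAA TGG TCT ACG CTA TTT — ATG at 48, stop TGA at 63 → 18 nt.
Frame -1: CTA AAT AGC GTA GAC CAT TCT GGT GAT CAC ACC CTC TGT GAC ATT TCT TAC TTG TCC TCA CCC CTT GCT ACA ACA TTT GGG AAA ACT TTA — no ATG→stop ORF.
Frame -2: TAA ATA GCG TAG ACC ATT CTG GTG ATC ACA CCC TCT GTG ACA TTT CTT ACT TGT CCT CAC CCC TTG CTA CAA CAT TTG GGA AAA CTT TAT — no ATG→stop ORF.
Frame -3: AAA TAG CGT AGA CCA TTC TGG TGA TCA CAC CCT CTG TGA CAT TTC TTA CTT GTC CTC ACC CCT TGC TAC AAC ATT TGG GAA AAC TTT — no ATG→stop ORF.
ORFs ≥ 18 nucleotides: frame +2 74–91 (18 nucleotides), frame +3 48–65 (18 nucleotides). Count = 2.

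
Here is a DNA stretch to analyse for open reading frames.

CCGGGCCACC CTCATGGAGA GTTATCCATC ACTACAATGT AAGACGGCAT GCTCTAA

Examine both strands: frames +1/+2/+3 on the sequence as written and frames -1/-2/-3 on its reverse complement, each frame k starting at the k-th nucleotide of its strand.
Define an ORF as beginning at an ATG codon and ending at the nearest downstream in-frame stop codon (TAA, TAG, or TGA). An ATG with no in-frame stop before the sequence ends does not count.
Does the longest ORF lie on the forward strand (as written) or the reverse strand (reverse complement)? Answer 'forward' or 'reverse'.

reverse

Reverse complement (5'→3'): TTAGAGCATGCCGTCTTACATTGTAGTGATGGATAACTCTCCATGAGGGTGGCCCGG
Frame +1: CCG GGC CAC CCT CAT GGA GAG TTA TCC ATC ACT ACA ATG TAA GAC GGC ATG CTC TAA — ATG at 37, stop TAA at 40 → 6 nt; ATG at 49, stop TAA at 55 → 9 nt.
Frame +2: CGG GCC ACC CTC ATG GAG AGT TAT CCA TCA CTA CAA TGT AAG ACG GCA TGC TCT — no ATG→stop ORF.
Frame +3: GGG CCA CCC TCA TGG AGA GTT ATC CAT CAC TAC AAT GTA AGA CGG CAT GCT CTA — no ATG→stop ORF.
Frame -1: TTA GAG CAT GCC GTC TTA CAT TGT AGT GAT GGA TAA CTC TCC ATG AGG GTG GCC CGG — no ATG→stop ORF.
Frame -2: TAG AGC ATG CCG TCT TAC ATT GTA GTG ATG GAT AAC TCT CCA TGA GGG TGG CCC — ATG at 8, stop TGA at 44 → 39 nt; ATG at 29, stop TGA at 44 → 18 nt.
Frame -3: AGA GCA TGC CGT CTT ACA TTG TAG TGA TGG ATA ACT CTC CAT GAG GGT GGC CCG — no ATG→stop ORF.
Forward-strand max 9 nt; reverse-strand max 39 nt. The reverse strand has the longer ORF.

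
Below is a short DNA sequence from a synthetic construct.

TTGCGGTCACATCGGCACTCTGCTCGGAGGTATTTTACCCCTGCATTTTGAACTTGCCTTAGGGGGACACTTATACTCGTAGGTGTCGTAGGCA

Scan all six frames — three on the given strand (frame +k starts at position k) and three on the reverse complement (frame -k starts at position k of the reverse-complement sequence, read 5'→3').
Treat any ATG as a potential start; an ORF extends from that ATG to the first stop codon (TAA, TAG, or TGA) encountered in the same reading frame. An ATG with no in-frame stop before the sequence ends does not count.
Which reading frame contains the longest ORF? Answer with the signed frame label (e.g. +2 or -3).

Reverse complement (5'→3'): TGCCTACGACACCTACGAGTATAAGTGTCCCCCTAAGGCAAGTTCAAAATGCAGGGGTAAAATACCTCCGAGCAGAGTGCCGATGTGACCGCAA
Frame +1: TTG CGG TCA CAT CGG CAC TCT GCT CGG AGG TAT TTT ACC CCT GCA TTT TGA ACT TGC CTT AGG GGG ACA CTT ATA CTC GTA GGT GTC GTA GGC — no ATG→stop ORF.
Frame +2: TGC GGT CAC ATC GGC ACT CTG CTC GGA GGT ATT TTA CCC CTG CAT TTT GAA CTT GCC TTA GGG GGA CAC TTA TAC TCG TAG GTG TCG TAG GCA — no ATG→stop ORF.
Frame +3: GCG GTC ACA TCG GCA CTC TGC TCG GAG GTA TTT TAC CCC TGC ATT TTG AAC TTG CCT TAG GGG GAC ACT TAT ACT CGT AGG TGT CGT AGG — no ATG→stop ORF.
Frame -1: TGC CTA CGA CAC CTA CGA GTA TAA GTG TCC CCC TAA GGC AAG TTC AAA ATG CAG GGG TAA AAT ACC TCC GAG CAG AGT GCC GAT GTG ACC GCA — ATG at 49, stop TAA at 58 → 12 nt.
Frame -2: GCC TAC GAC ACC TAC GAG TAT AAG TGT CCC CCT AAG GCA AGT TCA AAA TGC AGG GGT AAA ATA CCT CCG AGC AGA GTG CCG ATG TGA CCG CAA — ATG at 83, stop TGA at 86 → 6 nt.
Frame -3: CCT ACG ACA CCT ACG AGT ATA AGT GTC CCC CTA AGG CAA GTT CAA AAT GCA GGG GTA AAA TAC CTC CGA GCA GAG TGC CGA TGT GAC CGC — no ATG→stop ORF.
Longest ORF is 12 nt in frame -1 (positions 49–60).

-1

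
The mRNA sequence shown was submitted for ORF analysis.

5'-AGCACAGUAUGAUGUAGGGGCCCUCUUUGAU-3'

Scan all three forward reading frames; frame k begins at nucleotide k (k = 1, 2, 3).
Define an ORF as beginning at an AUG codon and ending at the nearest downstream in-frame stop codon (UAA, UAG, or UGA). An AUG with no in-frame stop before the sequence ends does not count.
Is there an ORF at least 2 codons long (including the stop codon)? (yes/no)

yes

Frame 1: AGC ACA GUA UGA UGU AGG GGC CCU CUU UGA — no AUG→stop ORF.
Frame 2: GCA CAG UAU GAU GUA GGG GCC CUC UUU GAU — no AUG→stop ORF.
Frame 3: CAC AGU AUG AUG UAG GGG CCC UCU UUG — AUG at 9, stop UAG at 15 → 9 nt; AUG at 12, stop UAG at 15 → 6 nt.
Frame 3 has an ORF of 3 codons (positions 9–17) ≥ 2, so yes.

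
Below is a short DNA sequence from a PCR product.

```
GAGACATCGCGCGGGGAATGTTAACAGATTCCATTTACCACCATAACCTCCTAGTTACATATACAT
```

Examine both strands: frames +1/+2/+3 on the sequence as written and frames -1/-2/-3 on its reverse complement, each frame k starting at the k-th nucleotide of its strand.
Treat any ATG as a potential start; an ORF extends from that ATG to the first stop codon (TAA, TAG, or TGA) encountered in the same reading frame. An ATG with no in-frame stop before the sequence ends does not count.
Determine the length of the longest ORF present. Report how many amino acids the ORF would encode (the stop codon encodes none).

Reverse complement (5'→3'): ATGTATATGTAACTAGGAGGTTATGGTGGTAAATGGAATCTGTTAACATTCCCCGCGCGATGTCTC
Frame +1: GAG ACA TCG CGC GGG GAA TGT TAA CAG ATT CCA TTT ACC ACC ATA ACC TCC TAG TTA CAT ATA CAT — no ATG→stop ORF.
Frame +2: AGA CAT CGC GCG GGG AAT GTT AAC AGA TTC CAT TTA CCA CCA TAA CCT CCT AGT TAC ATA TAC — no ATG→stop ORF.
Frame +3: GAC ATC GCG CGG GGA ATG TTA ACA GAT TCC ATT TAC CAC CAT AAC CTC CTA GTT ACA TAT ACA — no ATG→stop ORF.
Frame -1: ATG TAT ATG TAA CTA GGA GGT TAT GGT GGT AAA TGG AAT CTG TTA ACA TTC CCC GCG CGA TGT CTC — ATG at 1, stop TAA at 10 → 12 nt; ATG at 7, stop TAA at 10 → 6 nt.
Frame -2: TGT ATA TGT AAC TAG GAG GTT ATG GTG GTA AAT GGA ATC TGT TAA CAT TCC CCG CGC GAT GTC — ATG at 23, stop TAA at 44 → 24 nt.
Frame -3: GTA TAT GTA ACT AGG AGG TTA TGG TGG TAA ATG GAA TCT GTT AAC ATT CCC CGC GCG ATG TCT — no ATG→stop ORF.
Longest: frame -2, positions 23–46, 24 nt = 8 codons = 7 aa. → 7 amino acids.

7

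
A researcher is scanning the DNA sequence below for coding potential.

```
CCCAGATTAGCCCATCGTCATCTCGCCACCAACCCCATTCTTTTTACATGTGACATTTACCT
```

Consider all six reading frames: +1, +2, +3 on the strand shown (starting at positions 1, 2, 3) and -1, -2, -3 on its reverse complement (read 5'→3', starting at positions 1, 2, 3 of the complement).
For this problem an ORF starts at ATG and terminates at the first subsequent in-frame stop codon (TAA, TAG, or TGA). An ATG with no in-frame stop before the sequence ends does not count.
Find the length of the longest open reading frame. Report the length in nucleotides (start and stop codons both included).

Reverse complement (5'→3'): AGGTAAATGTCACATGTAAAAAGAATGGGGTTGGTGGCGAGATGACGATGGGCTAATCTGGG
Frame +1: CCC AGA TTA GCC CAT CGT CAT CTC GCC ACC AAC CCC ATT CTT TTT ACA TGT GAC ATT TAC — no ATG→stop ORF.
Frame +2: CCA GAT TAG CCC ATC GTC ATC TCG CCA CCA ACC CCA TTC TTT TTA CAT GTG ACA TTT ACC — no ATG→stop ORF.
Frame +3: CAG ATT AGC CCA TCG TCA TCT CGC CAC CAA CCC CAT TCT TTT TAC ATG TGA CAT TTA CCT — ATG at 48, stop TGA at 51 → 6 nt.
Frame -1: AGG TAA ATG TCA CAT GTA AAA AGA ATG GGG TTG GTG GCG AGA TGA CGA TGG GCT AAT CTG — ATG at 7, stop TGA at 43 → 39 nt; ATG at 25, stop TGA at 43 → 21 nt.
Frame -2: GGT AAA TGT CAC ATG TAA AAA GAA TGG GGT TGG TGG CGA GAT GAC GAT GGG CTA ATC TGG — ATG at 14, stop TAA at 17 → 6 nt.
Frame -3: GTA AAT GTC ACA TGT AAA AAG AAT GGG GTT GGT GGC GAG ATG ACG ATG GGC TAA TCT GGG — ATG at 42, stop TAA at 54 → 15 nt; ATG at 48, stop TAA at 54 → 9 nt.
Longest: frame -1, positions 7–45, 39 nt = 13 codons = 12 aa. → 39 nucleotides.

39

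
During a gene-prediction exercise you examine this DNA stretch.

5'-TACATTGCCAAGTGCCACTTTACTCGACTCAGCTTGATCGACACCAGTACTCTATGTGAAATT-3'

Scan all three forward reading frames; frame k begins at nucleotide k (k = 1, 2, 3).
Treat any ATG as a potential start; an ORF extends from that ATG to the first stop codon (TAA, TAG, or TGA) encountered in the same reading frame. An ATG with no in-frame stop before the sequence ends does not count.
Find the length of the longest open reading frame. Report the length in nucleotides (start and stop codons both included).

6

Frame 1: TAC ATT GCC AAG TGC CAC TTT ACT CGA CTC AGC TTG ATC GAC ACC AGT ACT CTA TGT GAA ATT — no ATG→stop ORF.
Frame 2: ACA TTG CCA AGT GCC ACT TTA CTC GAC TCA GCT TGA TCG ACA CCA GTA CTC TAT GTG AAA — no ATG→stop ORF.
Frame 3: CAT TGC CAA GTG CCA CTT TAC TCG ACT CAG CTT GAT CGA CAC CAG TAC TCT ATG TGA AAT — ATG at 54, stop TGA at 57 → 6 nt.
Longest: frame 3, positions 54–59, 6 nt = 2 codons = 1 aa. → 6 nucleotides.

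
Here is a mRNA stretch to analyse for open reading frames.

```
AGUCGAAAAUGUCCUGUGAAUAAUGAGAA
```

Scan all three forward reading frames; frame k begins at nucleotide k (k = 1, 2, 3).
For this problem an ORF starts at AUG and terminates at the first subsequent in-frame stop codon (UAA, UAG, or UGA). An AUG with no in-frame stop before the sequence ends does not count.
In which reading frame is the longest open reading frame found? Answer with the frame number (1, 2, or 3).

3

Frame 1: AGU CGA AAA UGU CCU GUG AAU AAU GAG — no AUG→stop ORF.
Frame 2: GUC GAA AAU GUC CUG UGA AUA AUG AGA — no AUG→stop ORF.
Frame 3: UCG AAA AUG UCC UGU GAA UAA UGA GAA — AUG at 9, stop UAA at 21 → 15 nt.
Longest ORF is 15 nt in frame 3 (positions 9–23).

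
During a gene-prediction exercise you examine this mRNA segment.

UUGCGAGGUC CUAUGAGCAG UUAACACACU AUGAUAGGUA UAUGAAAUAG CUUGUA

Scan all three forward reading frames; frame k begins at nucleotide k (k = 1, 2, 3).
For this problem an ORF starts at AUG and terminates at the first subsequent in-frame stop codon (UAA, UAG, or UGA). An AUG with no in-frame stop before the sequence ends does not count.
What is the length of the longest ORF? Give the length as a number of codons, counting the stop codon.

Frame 1: UUG CGA GGU CCU AUG AGC AGU UAA CAC ACU AUG AUA GGU AUA UGA AAU AGC UUG — AUG at 13, stop UAA at 22 → 12 nt; AUG at 31, stop UGA at 43 → 15 nt.
Frame 2: UGC GAG GUC CUA UGA GCA GUU AAC ACA CUA UGA UAG GUA UAU GAA AUA GCU UGU — no AUG→stop ORF.
Frame 3: GCG AGG UCC UAU GAG CAG UUA ACA CAC UAU GAU AGG UAU AUG AAA UAG CUU GUA — AUG at 42, stop UAG at 48 → 9 nt.
Longest: frame 1, positions 31–45, 15 nt = 5 codons = 4 aa. → 5 codons.

5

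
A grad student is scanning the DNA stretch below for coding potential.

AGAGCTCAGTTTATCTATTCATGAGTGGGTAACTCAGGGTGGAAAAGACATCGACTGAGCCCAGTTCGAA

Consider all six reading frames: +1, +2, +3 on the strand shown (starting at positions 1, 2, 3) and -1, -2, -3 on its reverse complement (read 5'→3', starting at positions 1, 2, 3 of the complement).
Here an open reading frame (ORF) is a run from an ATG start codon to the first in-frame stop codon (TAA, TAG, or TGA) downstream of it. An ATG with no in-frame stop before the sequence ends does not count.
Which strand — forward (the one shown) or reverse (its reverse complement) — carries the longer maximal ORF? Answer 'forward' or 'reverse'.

Reverse complement (5'→3'): TTCGAACTGGGCTCAGTCGATGTCTTTTCCACCCTGAGTTACCCACTCATGAATAGATAAACTGAGCTCT
Frame +1: AGA GCT CAG TTT ATC TAT TCA TGA GTG GGT AAC TCA GGG TGG AAA AGA CAT CGA CTG AGC CCA GTT CGA — no ATG→stop ORF.
Frame +2: GAG CTC AGT TTA TCT ATT CAT GAG TGG GTA ACT CAG GGT GGA AAA GAC ATC GAC TGA GCC CAG TTC GAA — no ATG→stop ORF.
Frame +3: AGC TCA GTT TAT CTA TTC ATG AGT GGG TAA CTC AGG GTG GAA AAG ACA TCG ACT GAG CCC AGT TCG — ATG at 21, stop TAA at 30 → 12 nt.
Frame -1: TTC GAA CTG GGC TCA GTC GAT GTC TTT TCC ACC CTG AGT TAC CCA CTC ATG AAT AGA TAA ACT GAG CTC — ATG at 49, stop TAA at 58 → 12 nt.
Frame -2: TCG AAC TGG GCT CAG TCG ATG TCT TTT CCA CCC TGA GTT ACC CAC TCA TGA ATA GAT AAA CTG AGC TCT — ATG at 20, stop TGA at 35 → 18 nt.
Frame -3: CGA ACT GGG CTC AGT CGA TGT CTT TTC CAC CCT GAG TTA CCC ACT CAT GAA TAG ATA AAC TGA GCT — no ATG→stop ORF.
Forward-strand max 12 nt; reverse-strand max 18 nt. The reverse strand has the longer ORF.

reverse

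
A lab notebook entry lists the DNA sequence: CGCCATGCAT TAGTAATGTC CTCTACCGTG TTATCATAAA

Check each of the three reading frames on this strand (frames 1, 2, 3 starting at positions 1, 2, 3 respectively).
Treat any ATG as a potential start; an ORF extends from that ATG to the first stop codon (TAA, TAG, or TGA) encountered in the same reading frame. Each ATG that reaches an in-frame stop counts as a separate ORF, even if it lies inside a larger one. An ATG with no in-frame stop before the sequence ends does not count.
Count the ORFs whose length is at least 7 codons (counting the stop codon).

1

Frame 1: CGC CAT GCA TTA GTA ATG TCC TCT ACC GTG TTA TCA TAA — ATG at 16, stop TAA at 37 → 24 nt.
Frame 2: GCC ATG CAT TAG TAA TGT CCT CTA CCG TGT TAT CAT AAA — ATG at 5, stop TAG at 11 → 9 nt.
Frame 3: CCA TGC ATT AGT AAT GTC CTC TAC CGT GTT ATC ATA — no ATG→stop ORF.
ORFs ≥ 7 codons: frame 1 16–39 (8 codons). Count = 1.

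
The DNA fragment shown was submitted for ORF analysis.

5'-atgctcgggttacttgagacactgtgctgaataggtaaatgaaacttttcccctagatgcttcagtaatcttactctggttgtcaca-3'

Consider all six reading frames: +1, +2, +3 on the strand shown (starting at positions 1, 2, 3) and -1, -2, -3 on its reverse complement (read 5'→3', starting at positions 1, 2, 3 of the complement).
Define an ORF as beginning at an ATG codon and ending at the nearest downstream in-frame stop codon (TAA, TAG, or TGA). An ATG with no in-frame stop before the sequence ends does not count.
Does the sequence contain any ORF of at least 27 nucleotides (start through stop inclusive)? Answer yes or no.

Reverse complement (5'→3'): TGTGACAACCAGAGTAAGATTACTGAAGCATCTAGGGGAAAAGTTTCATTTACCTATTCAGCACAGTGTCTCAAGTAACCCGAGCAT
Frame +1: ATG CTC GGG TTA CTT GAG ACA CTG TGC TGA ATA GGT AAA TGA AAC TTT TCC CCT AGA TGC TTC AGT AAT CTT ACT CTG GTT GTC ACA — ATG at 1, stop TGA at 28 → 30 nt.
Frame +2: TGC TCG GGT TAC TTG AGA CAC TGT GCT GAA TAG GTA AAT GAA ACT TTT CCC CTA GAT GCT TCA GTA ATC TTA CTC TGG TTG TCA — no ATG→stop ORF.
Frame +3: GCT CGG GTT ACT TGA GAC ACT GTG CTG AAT AGG TAA ATG AAA CTT TTC CCC TAG ATG CTT CAG TAA TCT TAC TCT GGT TGT CAC — ATG at 39, stop TAG at 54 → 18 nt; ATG at 57, stop TAA at 66 → 12 nt.
Frame -1: TGT GAC AAC CAG AGT AAG ATT ACT GAA GCA TCT AGG GGA AAA GTT TCA TTT ACC TAT TCA GCA CAG TGT CTC AAG TAA CCC GAG CAT — no ATG→stop ORF.
Frame -2: GTG ACA ACC AGA GTA AGA TTA CTG AAG CAT CTA GGG GAA AAG TTT CAT TTA CCT ATT CAG CAC AGT GTC TCA AGT AAC CCG AGC — no ATG→stop ORF.
Frame -3: TGA CAA CCA GAG TAA GAT TAC TGA AGC ATC TAG GGG AAA AGT TTC ATT TAC CTA TTC AGC ACA GTG TCT CAA GTA ACC CGA GCA — no ATG→stop ORF.
Frame +1 has an ORF of 30 nucleotides (positions 1–30) ≥ 27, so yes.

yes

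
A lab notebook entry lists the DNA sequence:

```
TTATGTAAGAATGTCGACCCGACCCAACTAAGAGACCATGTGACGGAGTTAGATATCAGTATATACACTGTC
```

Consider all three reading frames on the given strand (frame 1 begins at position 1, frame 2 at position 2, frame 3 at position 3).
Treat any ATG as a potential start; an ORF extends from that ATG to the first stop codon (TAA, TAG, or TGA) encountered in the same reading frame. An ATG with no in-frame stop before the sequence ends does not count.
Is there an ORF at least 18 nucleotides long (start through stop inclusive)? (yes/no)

yes

Frame 1: TTA TGT AAG AAT GTC GAC CCG ACC CAA CTA AGA GAC CAT GTG ACG GAG TTA GAT ATC AGT ATA TAC ACT GTC — no ATG→stop ORF.
Frame 2: TAT GTA AGA ATG TCG ACC CGA CCC AAC TAA GAG ACC ATG TGA CGG AGT TAG ATA TCA GTA TAT ACA CTG — ATG at 11, stop TAA at 29 → 21 nt; ATG at 38, stop TGA at 41 → 6 nt.
Frame 3: ATG TAA GAA TGT CGA CCC GAC CCA ACT AAG AGA CCA TGT GAC GGA GTT AGA TAT CAG TAT ATA CAC TGT — ATG at 3, stop TAA at 6 → 6 nt.
Frame 2 has an ORF of 21 nucleotides (positions 11–31) ≥ 18, so yes.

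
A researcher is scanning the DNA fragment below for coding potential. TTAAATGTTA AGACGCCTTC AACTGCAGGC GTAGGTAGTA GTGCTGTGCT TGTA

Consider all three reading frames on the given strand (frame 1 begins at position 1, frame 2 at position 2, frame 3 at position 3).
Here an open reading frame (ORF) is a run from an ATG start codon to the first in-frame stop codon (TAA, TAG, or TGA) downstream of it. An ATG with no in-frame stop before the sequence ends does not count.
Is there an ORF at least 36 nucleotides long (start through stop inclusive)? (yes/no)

Frame 1: TTA AAT GTT AAG ACG CCT TCA ACT GCA GGC GTA GGT AGT AGT GCT GTG CTT GTA — no ATG→stop ORF.
Frame 2: TAA ATG TTA AGA CGC CTT CAA CTG CAG GCG TAG GTA GTA GTG CTG TGC TTG — ATG at 5, stop TAG at 32 → 30 nt.
Frame 3: AAA TGT TAA GAC GCC TTC AAC TGC AGG CGT AGG TAG TAG TGC TGT GCT TGT — no ATG→stop ORF.
Largest ORF found is 30 nucleotides < 36, so no.

no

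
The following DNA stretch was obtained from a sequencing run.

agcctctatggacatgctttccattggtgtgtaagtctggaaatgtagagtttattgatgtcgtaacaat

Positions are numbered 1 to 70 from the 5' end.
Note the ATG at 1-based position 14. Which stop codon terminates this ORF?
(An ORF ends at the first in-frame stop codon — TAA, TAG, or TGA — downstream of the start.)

Codons from position 14: ATG (14–16), CTT (17–19), TCC (20–22), ATT (23–25), GGT (26–28), GTG (29–31), TAA (32–34).
The first in-frame stop codon is TAA.

TAA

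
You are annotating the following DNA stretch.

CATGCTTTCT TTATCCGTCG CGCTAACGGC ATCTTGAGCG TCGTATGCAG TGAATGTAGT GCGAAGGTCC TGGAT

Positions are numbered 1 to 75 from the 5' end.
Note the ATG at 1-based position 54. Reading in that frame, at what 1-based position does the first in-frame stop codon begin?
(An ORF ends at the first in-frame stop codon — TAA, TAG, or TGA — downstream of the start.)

57

Codons from position 54: ATG (54–56), TAG (57–59).
TAG is a stop codon; it begins at position 57.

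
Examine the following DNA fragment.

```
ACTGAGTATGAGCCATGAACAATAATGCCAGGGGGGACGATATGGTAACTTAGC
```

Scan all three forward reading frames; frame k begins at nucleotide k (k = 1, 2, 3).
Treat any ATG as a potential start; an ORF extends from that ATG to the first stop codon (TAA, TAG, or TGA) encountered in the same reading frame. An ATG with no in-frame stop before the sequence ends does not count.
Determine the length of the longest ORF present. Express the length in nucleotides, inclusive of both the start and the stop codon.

39

Frame 1: ACT GAG TAT GAG CCA TGA ACA ATA ATG CCA GGG GGG ACG ATA TGG TAA CTT AGC — ATG at 25, stop TAA at 46 → 24 nt.
Frame 2: CTG AGT ATG AGC CAT GAA CAA TAA TGC CAG GGG GGA CGA TAT GGT AAC TTA — ATG at 8, stop TAA at 23 → 18 nt.
Frame 3: TGA GTA TGA GCC ATG AAC AAT AAT GCC AGG GGG GAC GAT ATG GTA ACT TAG — ATG at 15, stop TAG at 51 → 39 nt; ATG at 42, stop TAG at 51 → 12 nt.
Longest: frame 3, positions 15–53, 39 nt = 13 codons = 12 aa. → 39 nucleotides.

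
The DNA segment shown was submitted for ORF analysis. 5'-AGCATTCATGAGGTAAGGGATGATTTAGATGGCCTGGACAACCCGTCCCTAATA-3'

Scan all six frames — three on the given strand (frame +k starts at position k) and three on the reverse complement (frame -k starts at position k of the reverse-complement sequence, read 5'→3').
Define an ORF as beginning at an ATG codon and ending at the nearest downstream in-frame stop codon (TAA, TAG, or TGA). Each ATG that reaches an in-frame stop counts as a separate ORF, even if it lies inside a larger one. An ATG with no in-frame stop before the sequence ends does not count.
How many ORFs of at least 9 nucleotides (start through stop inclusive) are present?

3

Reverse complement (5'→3'): TATTAGGGACGGGTTGTCCAGGCCATCTAAATCATCCCTTACCTCATGAATGCT
Frame +1: AGC ATT CAT GAG GTA AGG GAT GAT TTA GAT GGC CTG GAC AAC CCG TCC CTA ATA — no ATG→stop ORF.
Frame +2: GCA TTC ATG AGG TAA GGG ATG ATT TAG ATG GCC TGG ACA ACC CGT CCC TAA — ATG at 8, stop TAA at 14 → 9 nt; ATG at 20, stop TAG at 26 → 9 nt; ATG at 29, stop TAA at 50 → 24 nt.
Frame +3: CAT TCA TGA GGT AAG GGA TGA TTT AGA TGG CCT GGA CAA CCC GTC CCT AAT — no ATG→stop ORF.
Frame -1: TAT TAG GGA CGG GTT GTC CAG GCC ATC TAA ATC ATC CCT TAC CTC ATG AAT GCT — no ATG→stop ORF.
Frame -2: ATT AGG GAC GGG TTG TCC AGG CCA TCT AAA TCA TCC CTT ACC TCA TGA ATG — no ATG→stop ORF.
Frame -3: TTA GGG ACG GGT TGT CCA GGC CAT CTA AAT CAT CCC TTA CCT CAT GAA TGC — no ATG→stop ORF.
ORFs ≥ 9 nucleotides: frame +2 8–16 (9 nucleotides), frame +2 20–28 (9 nucleotides), frame +2 29–52 (24 nucleotides). Count = 3.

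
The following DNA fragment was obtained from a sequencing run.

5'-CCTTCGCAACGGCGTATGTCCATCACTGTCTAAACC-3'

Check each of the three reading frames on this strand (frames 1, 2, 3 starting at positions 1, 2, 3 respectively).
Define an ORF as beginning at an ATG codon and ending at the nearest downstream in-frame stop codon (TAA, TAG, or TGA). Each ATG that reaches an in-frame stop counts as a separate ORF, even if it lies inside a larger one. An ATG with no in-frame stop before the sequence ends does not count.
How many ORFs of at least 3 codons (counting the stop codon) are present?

1

Frame 1: CCT TCG CAA CGG CGT ATG TCC ATC ACT GTC TAA ACC — ATG at 16, stop TAA at 31 → 18 nt.
Frame 2: CTT CGC AAC GGC GTA TGT CCA TCA CTG TCT AAA — no ATG→stop ORF.
Frame 3: TTC GCA ACG GCG TAT GTC CAT CAC TGT CTA AAC — no ATG→stop ORF.
ORFs ≥ 3 codons: frame 1 16–33 (6 codons). Count = 1.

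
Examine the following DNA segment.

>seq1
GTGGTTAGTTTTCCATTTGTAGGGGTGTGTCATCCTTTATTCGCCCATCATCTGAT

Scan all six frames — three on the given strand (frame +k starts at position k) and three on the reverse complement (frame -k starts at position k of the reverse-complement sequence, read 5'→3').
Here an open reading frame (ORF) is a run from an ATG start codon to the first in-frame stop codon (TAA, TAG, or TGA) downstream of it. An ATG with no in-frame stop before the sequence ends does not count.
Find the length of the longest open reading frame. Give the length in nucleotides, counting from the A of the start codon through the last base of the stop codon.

Reverse complement (5'→3'): ATCAGATGATGGGCGAATAAAGGATGACACACCCCTACAAATGGAAAACTAACCAC
Frame +1: GTG GTT AGT TTT CCA TTT GTA GGG GTG TGT CAT CCT TTA TTC GCC CAT CAT CTG — no ATG→stop ORF.
Frame +2: TGG TTA GTT TTC CAT TTG TAG GGG TGT GTC ATC CTT TAT TCG CCC ATC ATC TGA — no ATG→stop ORF.
Frame +3: GGT TAG TTT TCC ATT TGT AGG GGT GTG TCA TCC TTT ATT CGC CCA TCA TCT GAT — no ATG→stop ORF.
Frame -1: ATC AGA TGA TGG GCG AAT AAA GGA TGA CAC ACC CCT ACA AAT GGA AAA CTA ACC — no ATG→stop ORF.
Frame -2: TCA GAT GAT GGG CGA ATA AAG GAT GAC ACA CCC CTA CAA ATG GAA AAC TAA CCA — ATG at 41, stop TAA at 50 → 12 nt.
Frame -3: CAG ATG ATG GGC GAA TAA AGG ATG ACA CAC CCC TAC AAA TGG AAA ACT AAC CAC — ATG at 6, stop TAA at 18 → 15 nt; ATG at 9, stop TAA at 18 → 12 nt.
Longest: frame -3, positions 6–20, 15 nt = 5 codons = 4 aa. → 15 nucleotides.

15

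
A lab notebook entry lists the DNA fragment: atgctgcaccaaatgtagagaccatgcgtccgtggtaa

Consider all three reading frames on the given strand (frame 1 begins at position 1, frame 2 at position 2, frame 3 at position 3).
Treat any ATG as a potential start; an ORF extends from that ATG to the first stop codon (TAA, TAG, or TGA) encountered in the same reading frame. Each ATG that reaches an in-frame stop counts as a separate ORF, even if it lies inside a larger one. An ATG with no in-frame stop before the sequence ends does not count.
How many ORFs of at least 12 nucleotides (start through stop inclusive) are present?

Frame 1: ATG CTG CAC CAA ATG TAG AGA CCA TGC GTC CGT GGT — ATG at 1, stop TAG at 16 → 18 nt; ATG at 13, stop TAG at 16 → 6 nt.
Frame 2: TGC TGC ACC AAA TGT AGA GAC CAT GCG TCC GTG GTA — no ATG→stop ORF.
Frame 3: GCT GCA CCA AAT GTA GAG ACC ATG CGT CCG TGG TAA — ATG at 24, stop TAA at 36 → 15 nt.
ORFs ≥ 12 nucleotides: frame 1 1–18 (18 nucleotides), frame 3 24–38 (15 nucleotides). Count = 2.

2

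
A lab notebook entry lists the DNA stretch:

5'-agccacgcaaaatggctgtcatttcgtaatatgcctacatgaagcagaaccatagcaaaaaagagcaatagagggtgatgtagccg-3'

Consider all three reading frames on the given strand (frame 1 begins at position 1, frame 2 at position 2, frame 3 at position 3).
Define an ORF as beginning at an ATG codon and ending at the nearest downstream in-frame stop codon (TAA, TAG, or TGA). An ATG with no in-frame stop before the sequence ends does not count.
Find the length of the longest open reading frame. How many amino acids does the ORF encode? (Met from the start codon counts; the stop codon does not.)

Frame 1: AGC CAC GCA AAA TGG CTG TCA TTT CGT AAT ATG CCT ACA TGA AGC AGA ACC ATA GCA AAA AAG AGC AAT AGA GGG TGA TGT AGC — ATG at 31, stop TGA at 40 → 12 nt.
Frame 2: GCC ACG CAA AAT GGC TGT CAT TTC GTA ATA TGC CTA CAT GAA GCA GAA CCA TAG CAA AAA AGA GCA ATA GAG GGT GAT GTA GCC — no ATG→stop ORF.
Frame 3: CCA CGC AAA ATG GCT GTC ATT TCG TAA TAT GCC TAC ATG AAG CAG AAC CAT AGC AAA AAA GAG CAA TAG AGG GTG ATG TAG CCG — ATG at 12, stop TAA at 27 → 18 nt; ATG at 39, stop TAG at 69 → 33 nt; ATG at 78, stop TAG at 81 → 6 nt.
Longest: frame 3, positions 39–71, 33 nt = 11 codons = 10 aa. → 10 amino acids.

10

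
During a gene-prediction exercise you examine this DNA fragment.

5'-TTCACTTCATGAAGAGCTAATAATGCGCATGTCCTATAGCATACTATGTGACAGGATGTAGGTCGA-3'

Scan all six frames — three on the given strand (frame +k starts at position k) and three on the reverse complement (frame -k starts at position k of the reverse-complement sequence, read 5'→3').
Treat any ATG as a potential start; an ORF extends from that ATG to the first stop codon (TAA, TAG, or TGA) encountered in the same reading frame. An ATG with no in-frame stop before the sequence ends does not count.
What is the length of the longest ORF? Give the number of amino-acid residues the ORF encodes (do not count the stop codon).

12

Reverse complement (5'→3'): TCGACCTACATCCTGTCACATAGTATGCTATAGGACATGCGCATTATTAGCTCTTCATGAAGTGAA
Frame +1: TTC ACT TCA TGA AGA GCT AAT AAT GCG CAT GTC CTA TAG CAT ACT ATG TGA CAG GAT GTA GGT CGA — ATG at 46, stop TGA at 49 → 6 nt.
Frame +2: TCA CTT CAT GAA GAG CTA ATA ATG CGC ATG TCC TAT AGC ATA CTA TGT GAC AGG ATG TAG GTC — ATG at 23, stop TAG at 59 → 39 nt; ATG at 29, stop TAG at 59 → 33 nt; ATG at 56, stop TAG at 59 → 6 nt.
Frame +3: CAC TTC ATG AAG AGC TAA TAA TGC GCA TGT CCT ATA GCA TAC TAT GTG ACA GGA TGT AGG TCG — ATG at 9, stop TAA at 18 → 12 nt.
Frame -1: TCG ACC TAC ATC CTG TCA CAT AGT ATG CTA TAG GAC ATG CGC ATT ATT AGC TCT TCA TGA AGT GAA — ATG at 25, stop TAG at 31 → 9 nt; ATG at 37, stop TGA at 58 → 24 nt.
Frame -2: CGA CCT ACA TCC TGT CAC ATA GTA TGC TAT AGG ACA TGC GCA TTA TTA GCT CTT CAT GAA GTG — no ATG→stop ORF.
Frame -3: GAC CTA CAT CCT GTC ACA TAG TAT GCT ATA GGA CAT GCG CAT TAT TAG CTC TTC ATG AAG TGA — ATG at 57, stop TGA at 63 → 9 nt.
Longest: frame +2, positions 23–61, 39 nt = 13 codons = 12 aa. → 12 amino acids.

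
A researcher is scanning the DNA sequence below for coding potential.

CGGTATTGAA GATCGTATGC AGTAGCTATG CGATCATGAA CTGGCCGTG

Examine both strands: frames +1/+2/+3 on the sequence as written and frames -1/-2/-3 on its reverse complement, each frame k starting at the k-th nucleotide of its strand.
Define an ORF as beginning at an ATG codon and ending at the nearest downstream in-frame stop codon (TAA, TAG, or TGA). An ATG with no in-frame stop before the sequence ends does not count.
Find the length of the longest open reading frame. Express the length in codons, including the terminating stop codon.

Reverse complement (5'→3'): CACGGCCAGTTCATGATCGCATAGCTACTGCATACGATCTTCAATACCG
Frame +1: CGG TAT TGA AGA TCG TAT GCA GTA GCT ATG CGA TCA TGA ACT GGC CGT — ATG at 28, stop TGA at 37 → 12 nt.
Frame +2: GGT ATT GAA GAT CGT ATG CAG TAG CTA TGC GAT CAT GAA CTG GCC GTG — ATG at 17, stop TAG at 23 → 9 nt.
Frame +3: GTA TTG AAG ATC GTA TGC AGT AGC TAT GCG ATC ATG AAC TGG CCG — no ATG→stop ORF.
Frame -1: CAC GGC CAG TTC ATG ATC GCA TAG CTA CTG CAT ACG ATC TTC AAT ACC — ATG at 13, stop TAG at 22 → 12 nt.
Frame -2: ACG GCC AGT TCA TGA TCG CAT AGC TAC TGC ATA CGA TCT TCA ATA CCG — no ATG→stop ORF.
Frame -3: CGG CCA GTT CAT GAT CGC ATA GCT ACT GCA TAC GAT CTT CAA TAC — no ATG→stop ORF.
Longest: frame +1, positions 28–39, 12 nt = 4 codons = 3 aa. → 4 codons.

4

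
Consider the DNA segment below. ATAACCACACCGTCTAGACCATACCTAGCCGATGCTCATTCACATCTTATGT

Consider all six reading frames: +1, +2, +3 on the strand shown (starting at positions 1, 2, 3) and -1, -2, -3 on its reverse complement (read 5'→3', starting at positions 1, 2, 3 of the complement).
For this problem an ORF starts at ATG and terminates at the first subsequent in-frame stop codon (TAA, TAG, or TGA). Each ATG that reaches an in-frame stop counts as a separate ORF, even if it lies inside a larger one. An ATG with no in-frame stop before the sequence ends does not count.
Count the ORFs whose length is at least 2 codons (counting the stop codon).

Reverse complement (5'→3'): ACATAAGATGTGAATGAGCATCGGCTAGGTATGGTCTAGACGGTGTGGTTAT
Frame +1: ATA ACC ACA CCG TCT AGA CCA TAC CTA GCC GAT GCT CAT TCA CAT CTT ATG — no ATG→stop ORF.
Frame +2: TAA CCA CAC CGT CTA GAC CAT ACC TAG CCG ATG CTC ATT CAC ATC TTA TGT — no ATG→stop ORF.
Frame +3: AAC CAC ACC GTC TAG ACC ATA CCT AGC CGA TGC TCA TTC ACA TCT TAT — no ATG→stop ORF.
Frame -1: ACA TAA GAT GTG AAT GAG CAT CGG CTA GGT ATG GTC TAG ACG GTG TGG TTA — ATG at 31, stop TAG at 37 → 9 nt.
Frame -2: CAT AAG ATG TGA ATG AGC ATC GGC TAG GTA TGG TCT AGA CGG TGT GGT TAT — ATG at 8, stop TGA at 11 → 6 nt; ATG at 14, stop TAG at 26 → 15 nt.
Frame -3: ATA AGA TGT GAA TGA GCA TCG GCT AGG TAT GGT CTA GAC GGT GTG GTT — no ATG→stop ORF.
ORFs ≥ 2 codons: frame -1 31–39 (3 codons), frame -2 8–13 (2 codons), frame -2 14–28 (5 codons). Count = 3.

3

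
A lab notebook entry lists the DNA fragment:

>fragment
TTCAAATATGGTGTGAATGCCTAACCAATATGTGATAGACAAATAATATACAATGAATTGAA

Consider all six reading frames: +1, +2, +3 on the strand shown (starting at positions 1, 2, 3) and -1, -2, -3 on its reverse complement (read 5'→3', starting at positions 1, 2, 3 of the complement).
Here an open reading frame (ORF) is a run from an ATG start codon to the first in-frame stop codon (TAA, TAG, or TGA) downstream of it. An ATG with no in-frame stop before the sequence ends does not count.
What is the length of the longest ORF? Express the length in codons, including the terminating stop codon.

10

Reverse complement (5'→3'): TTCAATTCATTGTATATTATTTGTCTATCACATATTGGTTAGGCATTCACACCATATTTGAA
Frame +1: TTC AAA TAT GGT GTG AAT GCC TAA CCA ATA TGT GAT AGA CAA ATA ATA TAC AAT GAA TTG — no ATG→stop ORF.
Frame +2: TCA AAT ATG GTG TGA ATG CCT AAC CAA TAT GTG ATA GAC AAA TAA TAT ACA ATG AAT TGA — ATG at 8, stop TGA at 14 → 9 nt; ATG at 17, stop TAA at 44 → 30 nt; ATG at 53, stop TGA at 59 → 9 nt.
Frame +3: CAA ATA TGG TGT GAA TGC CTA ACC AAT ATG TGA TAG ACA AAT AAT ATA CAA TGA ATT GAA — ATG at 30, stop TGA at 33 → 6 nt.
Frame -1: TTC AAT TCA TTG TAT ATT ATT TGT CTA TCA CAT ATT GGT TAG GCA TTC ACA CCA TAT TTG — no ATG→stop ORF.
Frame -2: TCA ATT CAT TGT ATA TTA TTT GTC TAT CAC ATA TTG GTT AGG CAT TCA CAC CAT ATT TGA — no ATG→stop ORF.
Frame -3: CAA TTC ATT GTA TAT TAT TTG TCT ATC ACA TAT TGG TTA GGC ATT CAC ACC ATA TTT GAA — no ATG→stop ORF.
Longest: frame +2, positions 17–46, 30 nt = 10 codons = 9 aa. → 10 codons.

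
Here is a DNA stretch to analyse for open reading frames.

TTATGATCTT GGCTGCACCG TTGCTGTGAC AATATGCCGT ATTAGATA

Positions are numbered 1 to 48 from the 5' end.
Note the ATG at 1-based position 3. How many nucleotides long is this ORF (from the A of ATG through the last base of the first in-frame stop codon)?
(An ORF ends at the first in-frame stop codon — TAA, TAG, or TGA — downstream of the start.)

27

Codons from position 3: ATG (3–5), ATC (6–8), TTG (9–11), GCT (12–14), GCA (15–17), CCG (18–20), TTG (21–23), CTG (24–26), TGA (27–29).
TGA is the first in-frame stop; ORF spans 3–29, 27 nucleotides.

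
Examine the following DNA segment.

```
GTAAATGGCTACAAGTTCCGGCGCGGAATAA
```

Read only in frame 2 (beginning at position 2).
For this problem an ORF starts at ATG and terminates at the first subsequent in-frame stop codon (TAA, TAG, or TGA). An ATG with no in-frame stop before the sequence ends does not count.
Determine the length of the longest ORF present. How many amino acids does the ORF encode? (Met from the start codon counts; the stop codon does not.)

8

Frame 2: TAA ATG GCT ACA AGT TCC GGC GCG GAA TAA — ATG at 5, stop TAA at 29 → 27 nt.
Longest: frame 2, positions 5–31, 27 nt = 9 codons = 8 aa. → 8 amino acids.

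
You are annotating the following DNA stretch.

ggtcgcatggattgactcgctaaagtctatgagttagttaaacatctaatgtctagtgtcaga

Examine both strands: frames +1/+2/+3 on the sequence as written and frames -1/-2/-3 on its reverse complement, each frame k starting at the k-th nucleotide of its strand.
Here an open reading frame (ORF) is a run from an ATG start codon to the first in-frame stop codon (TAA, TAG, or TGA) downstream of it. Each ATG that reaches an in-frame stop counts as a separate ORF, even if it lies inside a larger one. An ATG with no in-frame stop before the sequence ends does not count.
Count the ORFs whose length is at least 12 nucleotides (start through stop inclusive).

Reverse complement (5'→3'): TCTGACACTAGACATTAGATGTTTAACTAACTCATAGACTTTAGCGAGTCAATCCATGCGACC
Frame +1: GGT CGC ATG GAT TGA CTC GCT AAA GTC TAT GAG TTA GTT AAA CAT CTA ATG TCT AGT GTC AGA — ATG at 7, stop TGA at 13 → 9 nt.
Frame +2: GTC GCA TGG ATT GAC TCG CTA AAG TCT ATG AGT TAG TTA AAC ATC TAA TGT CTA GTG TCA — ATG at 29, stop TAG at 35 → 9 nt.
Frame +3: TCG CAT GGA TTG ACT CGC TAA AGT CTA TGA GTT AGT TAA ACA TCT AAT GTC TAG TGT CAG — no ATG→stop ORF.
Frame -1: TCT GAC ACT AGA CAT TAG ATG TTT AAC TAA CTC ATA GAC TTT AGC GAG TCA ATC CAT GCG ACC — ATG at 19, stop TAA at 28 → 12 nt.
Frame -2: CTG ACA CTA GAC ATT AGA TGT TTA ACT AAC TCA TAG ACT TTA GCG AGT CAA TCC ATG CGA — no ATG→stop ORF.
Frame -3: TGA CAC TAG ACA TTA GAT GTT TAA CTA ACT CAT AGA CTT TAG CGA GTC AAT CCA TGC GAC — no ATG→stop ORF.
ORFs ≥ 12 nucleotides: frame -1 19–30 (12 nucleotides). Count = 1.

1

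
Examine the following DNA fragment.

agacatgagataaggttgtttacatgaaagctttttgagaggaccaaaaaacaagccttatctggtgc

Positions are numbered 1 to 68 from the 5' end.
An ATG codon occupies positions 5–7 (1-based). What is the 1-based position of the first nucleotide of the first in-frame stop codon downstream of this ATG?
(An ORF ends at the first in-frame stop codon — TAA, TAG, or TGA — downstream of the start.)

11

Codons from position 5: ATG (5–7), AGA (8–10), TAA (11–13).
TAA is a stop codon; it begins at position 11.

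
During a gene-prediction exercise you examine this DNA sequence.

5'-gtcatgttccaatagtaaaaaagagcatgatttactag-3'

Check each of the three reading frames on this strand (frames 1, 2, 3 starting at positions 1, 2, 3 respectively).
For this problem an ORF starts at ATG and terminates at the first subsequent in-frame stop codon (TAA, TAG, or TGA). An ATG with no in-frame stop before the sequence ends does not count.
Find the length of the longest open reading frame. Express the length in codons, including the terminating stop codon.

4

Frame 1: GTC ATG TTC CAA TAG TAA AAA AGA GCA TGA TTT ACT — ATG at 4, stop TAG at 13 → 12 nt.
Frame 2: TCA TGT TCC AAT AGT AAA AAA GAG CAT GAT TTA CTA — no ATG→stop ORF.
Frame 3: CAT GTT CCA ATA GTA AAA AAG AGC ATG ATT TAC TAG — ATG at 27, stop TAG at 36 → 12 nt.
Longest: frame 1, positions 4–15, 12 nt = 4 codons = 3 aa. → 4 codons.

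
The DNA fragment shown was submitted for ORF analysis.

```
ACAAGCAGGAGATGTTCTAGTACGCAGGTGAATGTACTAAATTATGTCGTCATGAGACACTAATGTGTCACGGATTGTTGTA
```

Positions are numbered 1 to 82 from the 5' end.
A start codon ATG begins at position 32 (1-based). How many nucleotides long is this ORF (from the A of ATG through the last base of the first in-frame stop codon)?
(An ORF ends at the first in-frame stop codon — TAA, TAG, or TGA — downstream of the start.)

9

Codons from position 32: ATG (32–34), TAC (35–37), TAA (38–40).
TAA is the first in-frame stop; ORF spans 32–40, 9 nucleotides.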